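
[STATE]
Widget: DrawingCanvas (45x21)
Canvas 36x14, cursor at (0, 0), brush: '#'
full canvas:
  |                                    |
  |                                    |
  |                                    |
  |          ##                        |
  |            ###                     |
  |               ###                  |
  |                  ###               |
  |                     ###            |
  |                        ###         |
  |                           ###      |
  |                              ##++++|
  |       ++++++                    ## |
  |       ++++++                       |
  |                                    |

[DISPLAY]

+                                            
                                             
                                             
          ##                                 
            ###                              
               ###                           
                  ###                        
                     ###                     
                        ###                  
                           ###               
                              ##++++         
       ++++++                    ##          
       ++++++                                
                                             
                                             
                                             
                                             
                                             
                                             
                                             
                                             


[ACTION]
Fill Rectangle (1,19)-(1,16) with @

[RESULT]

+                                            
                @@@@                         
                                             
          ##                                 
            ###                              
               ###                           
                  ###                        
                     ###                     
                        ###                  
                           ###               
                              ##++++         
       ++++++                    ##          
       ++++++                                
                                             
                                             
                                             
                                             
                                             
                                             
                                             
                                             


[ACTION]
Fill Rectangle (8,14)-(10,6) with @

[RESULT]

+                                            
                @@@@                         
                                             
          ##                                 
            ###                              
               ###                           
                  ###                        
                     ###                     
      @@@@@@@@@         ###                  
      @@@@@@@@@            ###               
      @@@@@@@@@               ##++++         
       ++++++                    ##          
       ++++++                                
                                             
                                             
                                             
                                             
                                             
                                             
                                             
                                             


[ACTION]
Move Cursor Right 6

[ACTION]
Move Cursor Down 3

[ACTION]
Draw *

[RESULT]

                                             
                @@@@                         
                                             
      *   ##                                 
            ###                              
               ###                           
                  ###                        
                     ###                     
      @@@@@@@@@         ###                  
      @@@@@@@@@            ###               
      @@@@@@@@@               ##++++         
       ++++++                    ##          
       ++++++                                
                                             
                                             
                                             
                                             
                                             
                                             
                                             
                                             


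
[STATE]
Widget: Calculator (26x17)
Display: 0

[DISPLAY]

                         0
┌───┬───┬───┬───┐         
│ 7 │ 8 │ 9 │ ÷ │         
├───┼───┼───┼───┤         
│ 4 │ 5 │ 6 │ × │         
├───┼───┼───┼───┤         
│ 1 │ 2 │ 3 │ - │         
├───┼───┼───┼───┤         
│ 0 │ . │ = │ + │         
├───┼───┼───┼───┤         
│ C │ MC│ MR│ M+│         
└───┴───┴───┴───┘         
                          
                          
                          
                          
                          


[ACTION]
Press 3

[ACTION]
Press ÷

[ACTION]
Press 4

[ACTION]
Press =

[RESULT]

                      0.75
┌───┬───┬───┬───┐         
│ 7 │ 8 │ 9 │ ÷ │         
├───┼───┼───┼───┤         
│ 4 │ 5 │ 6 │ × │         
├───┼───┼───┼───┤         
│ 1 │ 2 │ 3 │ - │         
├───┼───┼───┼───┤         
│ 0 │ . │ = │ + │         
├───┼───┼───┼───┤         
│ C │ MC│ MR│ M+│         
└───┴───┴───┴───┘         
                          
                          
                          
                          
                          


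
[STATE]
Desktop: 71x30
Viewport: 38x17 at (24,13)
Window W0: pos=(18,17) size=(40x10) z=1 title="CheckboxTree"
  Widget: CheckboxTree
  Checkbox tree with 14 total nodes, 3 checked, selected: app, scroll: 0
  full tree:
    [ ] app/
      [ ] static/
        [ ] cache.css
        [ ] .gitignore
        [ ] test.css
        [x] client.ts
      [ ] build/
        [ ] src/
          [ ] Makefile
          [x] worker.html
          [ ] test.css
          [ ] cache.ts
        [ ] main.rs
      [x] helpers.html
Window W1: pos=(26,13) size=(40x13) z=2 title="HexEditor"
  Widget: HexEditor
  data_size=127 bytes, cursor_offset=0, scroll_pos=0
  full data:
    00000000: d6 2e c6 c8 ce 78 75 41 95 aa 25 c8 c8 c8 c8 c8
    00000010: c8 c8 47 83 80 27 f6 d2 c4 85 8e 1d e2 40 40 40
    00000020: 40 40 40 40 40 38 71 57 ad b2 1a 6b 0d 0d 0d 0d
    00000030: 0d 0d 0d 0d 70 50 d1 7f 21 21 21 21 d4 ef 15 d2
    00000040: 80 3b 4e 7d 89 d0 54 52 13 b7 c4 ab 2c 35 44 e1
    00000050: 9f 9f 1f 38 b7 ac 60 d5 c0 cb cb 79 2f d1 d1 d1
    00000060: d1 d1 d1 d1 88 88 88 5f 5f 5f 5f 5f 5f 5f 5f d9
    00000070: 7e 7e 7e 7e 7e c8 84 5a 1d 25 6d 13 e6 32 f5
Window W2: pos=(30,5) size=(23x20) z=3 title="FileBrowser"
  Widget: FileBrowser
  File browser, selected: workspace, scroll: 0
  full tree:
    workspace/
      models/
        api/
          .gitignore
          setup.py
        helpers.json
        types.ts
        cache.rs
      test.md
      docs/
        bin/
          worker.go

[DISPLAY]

  ┏━━━┃                     ┃━━━━━━━━━
  ┃ He┃                     ┃         
  ┠───┃                     ┃─────────
  ┃000┃                     ┃8 75 41  
━━┃000┃                     ┃7 f6 d2  
kb┃000┃                     ┃8 71 57  
──┃000┃                     ┃0 d1 7f  
ap┃000┃                     ┃0 54 52  
] ┃000┃                     ┃c 60 d5  
[ ┃000┃                     ┃8 88 5f  
[ ┃000┃                     ┃8 84 5a  
[ ┃   ┗━━━━━━━━━━━━━━━━━━━━━┛         
[x┗━━━━━━━━━━━━━━━━━━━━━━━━━━━━━━━━━━━
━━━━━━━━━━━━━━━━━━━━━━━━━━━━━━━━━┛    
                                      
                                      
                                      


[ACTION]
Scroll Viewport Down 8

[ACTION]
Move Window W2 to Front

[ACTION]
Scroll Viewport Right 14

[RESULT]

                   ┃━━━━━━━━━━━━┓     
                   ┃            ┃     
                   ┃────────────┨     
                   ┃8 75 41  95 ┃     
                   ┃7 f6 d2  c4 ┃     
                   ┃8 71 57  ad ┃     
                   ┃0 d1 7f  21 ┃     
                   ┃0 54 52  13 ┃     
                   ┃c 60 d5  c0 ┃     
                   ┃8 88 5f  5f ┃     
                   ┃8 84 5a  1d ┃     
━━━━━━━━━━━━━━━━━━━┛            ┃     
━━━━━━━━━━━━━━━━━━━━━━━━━━━━━━━━┛     
━━━━━━━━━━━━━━━━━━━━━━━━┛             
                                      
                                      
                                      


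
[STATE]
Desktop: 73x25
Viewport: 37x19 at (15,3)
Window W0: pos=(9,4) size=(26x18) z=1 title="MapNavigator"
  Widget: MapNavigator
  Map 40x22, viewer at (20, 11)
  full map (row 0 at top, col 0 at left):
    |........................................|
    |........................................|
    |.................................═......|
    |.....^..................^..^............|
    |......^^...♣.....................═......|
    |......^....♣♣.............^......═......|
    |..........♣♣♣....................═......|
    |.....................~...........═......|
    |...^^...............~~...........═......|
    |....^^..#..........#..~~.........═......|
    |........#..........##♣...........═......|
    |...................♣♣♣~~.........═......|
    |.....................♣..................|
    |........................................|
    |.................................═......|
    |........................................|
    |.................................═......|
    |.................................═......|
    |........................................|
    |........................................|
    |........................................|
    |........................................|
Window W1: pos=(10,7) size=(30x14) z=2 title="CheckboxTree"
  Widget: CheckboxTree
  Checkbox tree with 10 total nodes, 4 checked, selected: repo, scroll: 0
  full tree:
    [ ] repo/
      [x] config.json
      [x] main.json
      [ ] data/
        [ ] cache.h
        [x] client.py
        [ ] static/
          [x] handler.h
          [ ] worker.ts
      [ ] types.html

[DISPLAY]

                                     
━━━━━━━━━━━━━━━━━━━┓                 
avigator           ┃                 
───────────────────┨                 
━━━━━━━━━━━━━━━━━━━━━━━━┓            
ckboxTree               ┃            
────────────────────────┨            
 repo/                  ┃            
x] config.json          ┃            
x] main.json            ┃            
-] data/                ┃            
 [ ] cache.h            ┃            
 [x] client.py          ┃            
 [-] static/            ┃            
   [x] handler.h        ┃            
   [ ] worker.ts        ┃            
 ] types.html           ┃            
━━━━━━━━━━━━━━━━━━━━━━━━┛            
━━━━━━━━━━━━━━━━━━━┛                 


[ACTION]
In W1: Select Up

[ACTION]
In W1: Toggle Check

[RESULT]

                                     
━━━━━━━━━━━━━━━━━━━┓                 
avigator           ┃                 
───────────────────┨                 
━━━━━━━━━━━━━━━━━━━━━━━━┓            
ckboxTree               ┃            
────────────────────────┨            
 repo/                  ┃            
x] config.json          ┃            
x] main.json            ┃            
x] data/                ┃            
 [x] cache.h            ┃            
 [x] client.py          ┃            
 [x] static/            ┃            
   [x] handler.h        ┃            
   [x] worker.ts        ┃            
x] types.html           ┃            
━━━━━━━━━━━━━━━━━━━━━━━━┛            
━━━━━━━━━━━━━━━━━━━┛                 


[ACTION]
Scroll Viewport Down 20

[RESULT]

───────────────────┨                 
━━━━━━━━━━━━━━━━━━━━━━━━┓            
ckboxTree               ┃            
────────────────────────┨            
 repo/                  ┃            
x] config.json          ┃            
x] main.json            ┃            
x] data/                ┃            
 [x] cache.h            ┃            
 [x] client.py          ┃            
 [x] static/            ┃            
   [x] handler.h        ┃            
   [x] worker.ts        ┃            
x] types.html           ┃            
━━━━━━━━━━━━━━━━━━━━━━━━┛            
━━━━━━━━━━━━━━━━━━━┛                 
                                     
                                     
                                     


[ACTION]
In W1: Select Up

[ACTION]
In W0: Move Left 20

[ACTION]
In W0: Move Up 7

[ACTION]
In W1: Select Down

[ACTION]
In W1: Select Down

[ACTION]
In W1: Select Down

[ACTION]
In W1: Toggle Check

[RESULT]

───────────────────┨                 
━━━━━━━━━━━━━━━━━━━━━━━━┓            
ckboxTree               ┃            
────────────────────────┨            
 repo/                  ┃            
x] config.json          ┃            
x] main.json            ┃            
 ] data/                ┃            
 [ ] cache.h            ┃            
 [ ] client.py          ┃            
 [ ] static/            ┃            
   [ ] handler.h        ┃            
   [ ] worker.ts        ┃            
x] types.html           ┃            
━━━━━━━━━━━━━━━━━━━━━━━━┛            
━━━━━━━━━━━━━━━━━━━┛                 
                                     
                                     
                                     


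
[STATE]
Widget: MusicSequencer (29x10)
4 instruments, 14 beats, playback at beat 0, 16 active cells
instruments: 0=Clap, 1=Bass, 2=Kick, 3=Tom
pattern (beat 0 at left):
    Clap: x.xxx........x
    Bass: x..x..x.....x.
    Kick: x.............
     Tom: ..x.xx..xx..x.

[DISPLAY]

     ▼1234567890123          
 Clap█·███········█          
 Bass█··█··█·····█·          
 Kick█·············          
  Tom··█·██··██··█·          
                             
                             
                             
                             
                             


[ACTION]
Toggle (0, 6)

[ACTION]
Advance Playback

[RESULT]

     0▼234567890123          
 Clap█·███·█······█          
 Bass█··█··█·····█·          
 Kick█·············          
  Tom··█·██··██··█·          
                             
                             
                             
                             
                             


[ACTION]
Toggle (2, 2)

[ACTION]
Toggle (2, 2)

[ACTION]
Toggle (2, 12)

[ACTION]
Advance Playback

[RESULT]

     01▼34567890123          
 Clap█·███·█······█          
 Bass█··█··█·····█·          
 Kick█···········█·          
  Tom··█·██··██··█·          
                             
                             
                             
                             
                             


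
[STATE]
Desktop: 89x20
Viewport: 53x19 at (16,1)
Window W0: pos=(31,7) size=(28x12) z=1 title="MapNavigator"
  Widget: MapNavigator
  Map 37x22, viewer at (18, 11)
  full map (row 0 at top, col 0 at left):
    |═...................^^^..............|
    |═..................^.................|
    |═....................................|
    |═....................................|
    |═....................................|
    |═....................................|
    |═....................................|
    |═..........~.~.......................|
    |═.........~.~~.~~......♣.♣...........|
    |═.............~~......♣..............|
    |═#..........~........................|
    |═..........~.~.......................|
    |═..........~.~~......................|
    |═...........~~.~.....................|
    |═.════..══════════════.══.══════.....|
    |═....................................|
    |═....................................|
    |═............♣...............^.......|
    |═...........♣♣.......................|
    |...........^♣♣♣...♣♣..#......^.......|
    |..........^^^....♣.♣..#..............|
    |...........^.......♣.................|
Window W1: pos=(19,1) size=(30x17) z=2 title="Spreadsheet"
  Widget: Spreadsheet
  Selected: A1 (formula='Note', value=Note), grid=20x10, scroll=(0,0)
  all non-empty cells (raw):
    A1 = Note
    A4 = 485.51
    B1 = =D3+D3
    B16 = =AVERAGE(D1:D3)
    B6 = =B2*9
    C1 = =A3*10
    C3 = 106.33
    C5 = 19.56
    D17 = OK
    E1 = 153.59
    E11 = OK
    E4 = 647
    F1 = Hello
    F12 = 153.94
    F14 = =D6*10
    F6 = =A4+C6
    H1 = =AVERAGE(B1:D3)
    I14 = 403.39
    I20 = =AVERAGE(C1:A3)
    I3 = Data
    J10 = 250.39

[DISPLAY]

   ┏━━━━━━━━━━━━━━━━━━━━━━━━━━━━┓                    
   ┃ Spreadsheet                ┃                    
   ┠────────────────────────────┨                    
   ┃A1: Note                    ┃                    
   ┃       A       B       C    ┃                    
   ┃----------------------------┃                    
   ┃  1 [Note]         0       0┃━━━━━━━━━┓          
   ┃  2        0       0       0┃         ┃          
   ┃  3        0       0  106.33┃─────────┨          
   ┃  4   485.51       0       0┃.........┃          
   ┃  5        0       0   19.56┃.♣.♣.....┃          
   ┃  6        0       0       0┃♣........┃          
   ┃  7        0       0       0┃.........┃          
   ┃  8        0       0       0┃.........┃          
   ┃  9        0       0       0┃.........┃          
   ┃ 10        0       0       0┃.........┃          
   ┗━━━━━━━━━━━━━━━━━━━━━━━━━━━━┛.══.═════┃          
               ┗━━━━━━━━━━━━━━━━━━━━━━━━━━┛          
                                                     


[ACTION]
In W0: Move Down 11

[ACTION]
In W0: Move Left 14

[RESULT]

   ┏━━━━━━━━━━━━━━━━━━━━━━━━━━━━┓                    
   ┃ Spreadsheet                ┃                    
   ┠────────────────────────────┨                    
   ┃A1: Note                    ┃                    
   ┃       A       B       C    ┃                    
   ┃----------------------------┃                    
   ┃  1 [Note]         0       0┃━━━━━━━━━┓          
   ┃  2        0       0       0┃         ┃          
   ┃  3        0       0  106.33┃─────────┨          
   ┃  4   485.51       0       0┃.....♣...┃          
   ┃  5        0       0   19.56┃....♣♣...┃          
   ┃  6        0       0       0┃...^♣♣♣..┃          
   ┃  7        0       0       0┃..^^^....┃          
   ┃  8        0       0       0┃...^.....┃          
   ┃  9        0       0       0┃         ┃          
   ┃ 10        0       0       0┃         ┃          
   ┗━━━━━━━━━━━━━━━━━━━━━━━━━━━━┛         ┃          
               ┗━━━━━━━━━━━━━━━━━━━━━━━━━━┛          
                                                     


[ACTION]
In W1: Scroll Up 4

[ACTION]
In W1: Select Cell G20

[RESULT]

   ┏━━━━━━━━━━━━━━━━━━━━━━━━━━━━┓                    
   ┃ Spreadsheet                ┃                    
   ┠────────────────────────────┨                    
   ┃G20:                        ┃                    
   ┃       A       B       C    ┃                    
   ┃----------------------------┃                    
   ┃  1 Note           0       0┃━━━━━━━━━┓          
   ┃  2        0       0       0┃         ┃          
   ┃  3        0       0  106.33┃─────────┨          
   ┃  4   485.51       0       0┃.....♣...┃          
   ┃  5        0       0   19.56┃....♣♣...┃          
   ┃  6        0       0       0┃...^♣♣♣..┃          
   ┃  7        0       0       0┃..^^^....┃          
   ┃  8        0       0       0┃...^.....┃          
   ┃  9        0       0       0┃         ┃          
   ┃ 10        0       0       0┃         ┃          
   ┗━━━━━━━━━━━━━━━━━━━━━━━━━━━━┛         ┃          
               ┗━━━━━━━━━━━━━━━━━━━━━━━━━━┛          
                                                     


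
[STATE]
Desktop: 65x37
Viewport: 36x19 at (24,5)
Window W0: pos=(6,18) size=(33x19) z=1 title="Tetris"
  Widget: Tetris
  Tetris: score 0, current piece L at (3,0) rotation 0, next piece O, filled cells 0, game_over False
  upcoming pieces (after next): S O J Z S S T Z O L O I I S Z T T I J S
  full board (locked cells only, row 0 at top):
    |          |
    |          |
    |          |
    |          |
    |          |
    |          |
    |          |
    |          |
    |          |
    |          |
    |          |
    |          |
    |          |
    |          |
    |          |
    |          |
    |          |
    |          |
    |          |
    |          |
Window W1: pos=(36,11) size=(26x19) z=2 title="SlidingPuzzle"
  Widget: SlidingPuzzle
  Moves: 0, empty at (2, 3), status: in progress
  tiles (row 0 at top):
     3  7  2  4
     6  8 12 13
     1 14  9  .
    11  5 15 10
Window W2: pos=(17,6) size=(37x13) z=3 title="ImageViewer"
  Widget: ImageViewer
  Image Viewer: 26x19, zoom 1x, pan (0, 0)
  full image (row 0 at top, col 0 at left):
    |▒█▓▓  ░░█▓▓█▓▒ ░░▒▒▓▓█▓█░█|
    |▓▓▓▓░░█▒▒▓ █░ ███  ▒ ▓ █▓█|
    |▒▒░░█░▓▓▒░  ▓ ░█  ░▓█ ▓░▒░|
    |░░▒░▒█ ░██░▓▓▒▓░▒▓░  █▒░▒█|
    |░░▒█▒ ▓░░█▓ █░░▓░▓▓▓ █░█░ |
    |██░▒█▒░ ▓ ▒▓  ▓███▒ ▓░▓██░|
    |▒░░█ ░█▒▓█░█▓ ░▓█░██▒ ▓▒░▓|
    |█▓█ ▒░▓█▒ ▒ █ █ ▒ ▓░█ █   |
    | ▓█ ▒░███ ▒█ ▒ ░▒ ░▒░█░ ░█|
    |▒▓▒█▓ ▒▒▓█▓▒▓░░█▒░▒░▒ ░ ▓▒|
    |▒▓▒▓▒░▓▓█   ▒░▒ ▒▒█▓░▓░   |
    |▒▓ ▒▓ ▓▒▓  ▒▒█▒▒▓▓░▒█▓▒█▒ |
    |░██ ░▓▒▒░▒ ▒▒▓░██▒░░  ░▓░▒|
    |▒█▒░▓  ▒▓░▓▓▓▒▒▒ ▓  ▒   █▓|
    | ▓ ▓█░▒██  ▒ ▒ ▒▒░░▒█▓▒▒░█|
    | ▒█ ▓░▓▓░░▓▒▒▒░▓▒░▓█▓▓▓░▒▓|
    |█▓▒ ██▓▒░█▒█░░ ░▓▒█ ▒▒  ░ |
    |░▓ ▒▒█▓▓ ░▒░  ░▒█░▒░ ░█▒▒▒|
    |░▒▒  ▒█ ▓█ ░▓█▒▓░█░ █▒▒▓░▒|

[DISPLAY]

                                    
━━━━━━━━━━━━━━━━━━━━━━━━━━━━━┓      
Viewer                       ┃      
─────────────────────────────┨      
░░█▓▓█▓▒ ░░▒▒▓▓█▓█░█         ┃      
█▒▒▓ █░ ███  ▒ ▓ █▓█         ┃      
▓▓▒░  ▓ ░█  ░▓█ ▓░▒░         ┃━━━━━━
 ░██░▓▓▒▓░▒▓░  █▒░▒█         ┃      
▓░░█▓ █░░▓░▓▓▓ █░█░          ┃──────
░ ▓ ▒▓  ▓███▒ ▓░▓██░         ┃───┐  
█▒▓█░█▓ ░▓█░██▒ ▓▒░▓         ┃ 4 │  
▓█▒ ▒ █ █ ▒ ▓░█ █            ┃───┤  
███ ▒█ ▒ ░▒ ░▒░█░ ░█         ┃13 │  
━━━━━━━━━━━━━━━━━━━━━━━━━━━━━┛───┤  
            ┃│  1 │ 14 │  9 │    │  
────────────┃├────┼────┼────┼────┤  
            ┃│ 11 │  5 │ 15 │ 10 │  
            ┃└────┴────┴────┴────┘  
            ┃Moves: 0               


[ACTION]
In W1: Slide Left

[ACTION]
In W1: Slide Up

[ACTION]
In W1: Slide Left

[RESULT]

                                    
━━━━━━━━━━━━━━━━━━━━━━━━━━━━━┓      
Viewer                       ┃      
─────────────────────────────┨      
░░█▓▓█▓▒ ░░▒▒▓▓█▓█░█         ┃      
█▒▒▓ █░ ███  ▒ ▓ █▓█         ┃      
▓▓▒░  ▓ ░█  ░▓█ ▓░▒░         ┃━━━━━━
 ░██░▓▓▒▓░▒▓░  █▒░▒█         ┃      
▓░░█▓ █░░▓░▓▓▓ █░█░          ┃──────
░ ▓ ▒▓  ▓███▒ ▓░▓██░         ┃───┐  
█▒▓█░█▓ ░▓█░██▒ ▓▒░▓         ┃ 4 │  
▓█▒ ▒ █ █ ▒ ▓░█ █            ┃───┤  
███ ▒█ ▒ ░▒ ░▒░█░ ░█         ┃13 │  
━━━━━━━━━━━━━━━━━━━━━━━━━━━━━┛───┤  
            ┃│  1 │ 14 │  9 │ 10 │  
────────────┃├────┼────┼────┼────┤  
            ┃│ 11 │  5 │ 15 │    │  
            ┃└────┴────┴────┴────┘  
            ┃Moves: 1               


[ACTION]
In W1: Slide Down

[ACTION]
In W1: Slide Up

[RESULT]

                                    
━━━━━━━━━━━━━━━━━━━━━━━━━━━━━┓      
Viewer                       ┃      
─────────────────────────────┨      
░░█▓▓█▓▒ ░░▒▒▓▓█▓█░█         ┃      
█▒▒▓ █░ ███  ▒ ▓ █▓█         ┃      
▓▓▒░  ▓ ░█  ░▓█ ▓░▒░         ┃━━━━━━
 ░██░▓▓▒▓░▒▓░  █▒░▒█         ┃      
▓░░█▓ █░░▓░▓▓▓ █░█░          ┃──────
░ ▓ ▒▓  ▓███▒ ▓░▓██░         ┃───┐  
█▒▓█░█▓ ░▓█░██▒ ▓▒░▓         ┃ 4 │  
▓█▒ ▒ █ █ ▒ ▓░█ █            ┃───┤  
███ ▒█ ▒ ░▒ ░▒░█░ ░█         ┃13 │  
━━━━━━━━━━━━━━━━━━━━━━━━━━━━━┛───┤  
            ┃│  1 │ 14 │  9 │ 10 │  
────────────┃├────┼────┼────┼────┤  
            ┃│ 11 │  5 │ 15 │    │  
            ┃└────┴────┴────┴────┘  
            ┃Moves: 3               


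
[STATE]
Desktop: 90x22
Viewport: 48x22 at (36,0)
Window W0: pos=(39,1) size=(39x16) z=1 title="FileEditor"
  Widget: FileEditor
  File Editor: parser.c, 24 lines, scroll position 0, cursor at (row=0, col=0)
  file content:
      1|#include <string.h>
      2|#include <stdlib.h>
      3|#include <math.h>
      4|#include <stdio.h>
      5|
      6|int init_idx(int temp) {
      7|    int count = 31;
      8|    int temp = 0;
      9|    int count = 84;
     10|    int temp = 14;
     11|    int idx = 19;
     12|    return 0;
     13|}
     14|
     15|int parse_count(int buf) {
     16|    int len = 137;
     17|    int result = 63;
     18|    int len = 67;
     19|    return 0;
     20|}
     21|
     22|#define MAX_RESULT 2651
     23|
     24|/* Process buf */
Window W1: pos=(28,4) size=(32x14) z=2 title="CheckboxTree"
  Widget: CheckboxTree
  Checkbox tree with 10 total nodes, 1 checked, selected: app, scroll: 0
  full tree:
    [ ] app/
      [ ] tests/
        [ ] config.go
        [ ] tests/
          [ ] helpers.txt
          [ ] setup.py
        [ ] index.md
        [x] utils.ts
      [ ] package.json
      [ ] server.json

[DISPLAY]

                                                
   ┏━━━━━━━━━━━━━━━━━━━━━━━━━━━━━━━━━━━━━┓      
   ┃ FileEditor                          ┃      
   ┠─────────────────────────────────────┨      
━━━━━━━━━━━━━━━━━━━━━━━┓                ▲┃      
oxTree                 ┃                █┃      
───────────────────────┨                ░┃      
p/                     ┃                ░┃      
tests/                 ┃                ░┃      
] config.go            ┃p) {            ░┃      
] tests/               ┃                ░┃      
[ ] helpers.txt        ┃                ░┃      
[ ] setup.py           ┃                ░┃      
] index.md             ┃                ░┃      
] utils.ts             ┃                ░┃      
package.json           ┃                ▼┃      
server.json            ┃━━━━━━━━━━━━━━━━━┛      
━━━━━━━━━━━━━━━━━━━━━━━┛                        
                                                
                                                
                                                
                                                


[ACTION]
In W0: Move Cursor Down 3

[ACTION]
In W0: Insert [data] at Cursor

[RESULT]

                                                
   ┏━━━━━━━━━━━━━━━━━━━━━━━━━━━━━━━━━━━━━┓      
   ┃ FileEditor                          ┃      
   ┠─────────────────────────────────────┨      
━━━━━━━━━━━━━━━━━━━━━━━┓                ▲┃      
oxTree                 ┃                █┃      
───────────────────────┨                ░┃      
p/                     ┃h>              ░┃      
tests/                 ┃                ░┃      
] config.go            ┃p) {            ░┃      
] tests/               ┃                ░┃      
[ ] helpers.txt        ┃                ░┃      
[ ] setup.py           ┃                ░┃      
] index.md             ┃                ░┃      
] utils.ts             ┃                ░┃      
package.json           ┃                ▼┃      
server.json            ┃━━━━━━━━━━━━━━━━━┛      
━━━━━━━━━━━━━━━━━━━━━━━┛                        
                                                
                                                
                                                
                                                


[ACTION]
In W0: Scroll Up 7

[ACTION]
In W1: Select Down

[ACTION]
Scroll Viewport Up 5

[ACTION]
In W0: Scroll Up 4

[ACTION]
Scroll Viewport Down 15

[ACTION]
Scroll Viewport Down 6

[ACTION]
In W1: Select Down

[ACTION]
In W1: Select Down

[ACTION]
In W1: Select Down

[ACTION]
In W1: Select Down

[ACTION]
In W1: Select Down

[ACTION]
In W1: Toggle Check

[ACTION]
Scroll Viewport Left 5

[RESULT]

                                                
        ┏━━━━━━━━━━━━━━━━━━━━━━━━━━━━━━━━━━━━━┓ 
        ┃ FileEditor                          ┃ 
        ┠─────────────────────────────────────┨ 
━━━━━━━━━━━━━━━━━━━━━━━━━━━━┓                ▲┃ 
heckboxTree                 ┃                █┃ 
────────────────────────────┨                ░┃ 
-] app/                     ┃h>              ░┃ 
 [-] tests/                 ┃                ░┃ 
   [ ] config.go            ┃p) {            ░┃ 
   [ ] tests/               ┃                ░┃ 
     [ ] helpers.txt        ┃                ░┃ 
     [ ] setup.py           ┃                ░┃ 
   [x] index.md             ┃                ░┃ 
   [x] utils.ts             ┃                ░┃ 
 [ ] package.json           ┃                ▼┃ 
 [ ] server.json            ┃━━━━━━━━━━━━━━━━━┛ 
━━━━━━━━━━━━━━━━━━━━━━━━━━━━┛                   
                                                
                                                
                                                
                                                


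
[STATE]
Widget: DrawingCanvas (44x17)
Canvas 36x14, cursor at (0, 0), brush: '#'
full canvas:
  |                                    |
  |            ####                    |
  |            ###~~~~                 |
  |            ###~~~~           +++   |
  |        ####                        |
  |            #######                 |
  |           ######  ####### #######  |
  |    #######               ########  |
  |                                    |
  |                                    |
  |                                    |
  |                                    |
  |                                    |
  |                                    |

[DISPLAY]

+                                           
            ####                            
            ###~~~~                         
            ###~~~~           +++           
        ####                                
            #######                         
           ######  ####### #######          
    #######               ########          
                                            
                                            
                                            
                                            
                                            
                                            
                                            
                                            
                                            


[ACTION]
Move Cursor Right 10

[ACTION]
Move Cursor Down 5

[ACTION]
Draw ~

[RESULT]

                                            
            ####                            
            ###~~~~                         
            ###~~~~           +++           
        ####                                
          ~ #######                         
           ######  ####### #######          
    #######               ########          
                                            
                                            
                                            
                                            
                                            
                                            
                                            
                                            
                                            


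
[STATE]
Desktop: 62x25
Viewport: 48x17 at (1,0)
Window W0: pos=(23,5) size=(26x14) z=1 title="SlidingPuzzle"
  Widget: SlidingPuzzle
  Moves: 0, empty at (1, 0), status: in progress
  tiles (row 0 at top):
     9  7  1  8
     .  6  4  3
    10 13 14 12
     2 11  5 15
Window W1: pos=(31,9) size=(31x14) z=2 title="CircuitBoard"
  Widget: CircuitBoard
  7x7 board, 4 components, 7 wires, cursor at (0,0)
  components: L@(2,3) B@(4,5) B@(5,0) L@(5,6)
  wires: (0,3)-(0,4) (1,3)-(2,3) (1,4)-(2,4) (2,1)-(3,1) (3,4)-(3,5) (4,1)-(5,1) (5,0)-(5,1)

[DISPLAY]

                                                
                                                
                                                
                                                
                                                
                      ┏━━━━━━━━━━━━━━━━━━━━━━━━┓
                      ┃ SlidingPuzzle          ┃
                      ┠────────────────────────┨
                      ┃┌────┬────┬────┬────┐   ┃
                      ┃│  9 │ ┏━━━━━━━━━━━━━━━━━
                      ┃├────┼─┃ CircuitBoard    
                      ┃│    │ ┠─────────────────
                      ┃├────┼─┃   0 1 2 3 4 5 6 
                      ┃│ 10 │ ┃0  [.]          ·
                      ┃├────┼─┃                 
                      ┃│  2 │ ┃1               ·
                      ┃└────┴─┃                │


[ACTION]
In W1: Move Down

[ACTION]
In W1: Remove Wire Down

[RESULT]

                                                
                                                
                                                
                                                
                                                
                      ┏━━━━━━━━━━━━━━━━━━━━━━━━┓
                      ┃ SlidingPuzzle          ┃
                      ┠────────────────────────┨
                      ┃┌────┬────┬────┬────┐   ┃
                      ┃│  9 │ ┏━━━━━━━━━━━━━━━━━
                      ┃├────┼─┃ CircuitBoard    
                      ┃│    │ ┠─────────────────
                      ┃├────┼─┃   0 1 2 3 4 5 6 
                      ┃│ 10 │ ┃0               ·
                      ┃├────┼─┃                 
                      ┃│  2 │ ┃1  [.]          ·
                      ┃└────┴─┃                │


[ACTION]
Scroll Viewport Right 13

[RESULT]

                                                
                                                
                                                
                                                
                                                
         ┏━━━━━━━━━━━━━━━━━━━━━━━━┓             
         ┃ SlidingPuzzle          ┃             
         ┠────────────────────────┨             
         ┃┌────┬────┬────┬────┐   ┃             
         ┃│  9 │ ┏━━━━━━━━━━━━━━━━━━━━━━━━━━━━━┓
         ┃├────┼─┃ CircuitBoard                ┃
         ┃│    │ ┠─────────────────────────────┨
         ┃├────┼─┃   0 1 2 3 4 5 6             ┃
         ┃│ 10 │ ┃0               · ─ ·        ┃
         ┃├────┼─┃                             ┃
         ┃│  2 │ ┃1  [.]          ·   ·        ┃
         ┃└────┴─┃                │   │        ┃
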